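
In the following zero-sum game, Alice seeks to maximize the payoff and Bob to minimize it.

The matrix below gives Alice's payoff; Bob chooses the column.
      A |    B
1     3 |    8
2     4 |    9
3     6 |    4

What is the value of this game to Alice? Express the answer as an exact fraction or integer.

38/7

Row 1 is strictly dominated by row 2, so Alice never plays it.
The remaining 2×2 game on (2, 3) × (A, B) has no saddle point. Let Alice play 2 with probability p; indifference gives 4p + 6(1−p) = 9p + 4(1−p), so p = 2/7.
Similarly Bob's optimal q on A is 5/7, and the value is 4·(5/7) + (9)·(2/7) = 38/7.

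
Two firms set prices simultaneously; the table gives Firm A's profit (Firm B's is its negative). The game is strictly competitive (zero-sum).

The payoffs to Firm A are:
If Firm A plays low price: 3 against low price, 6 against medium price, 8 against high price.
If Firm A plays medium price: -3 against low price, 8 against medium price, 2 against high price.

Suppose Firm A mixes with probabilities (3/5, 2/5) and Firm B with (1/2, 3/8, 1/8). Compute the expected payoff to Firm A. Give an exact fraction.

Against (1/2, 3/8, 1/8), each row's expected payoff is low price: 19/4; medium price: 7/4.
Taking the (3/5, 2/5)-weighted average: (3/5)·(19/4) + (2/5)·(7/4) = 71/20.

71/20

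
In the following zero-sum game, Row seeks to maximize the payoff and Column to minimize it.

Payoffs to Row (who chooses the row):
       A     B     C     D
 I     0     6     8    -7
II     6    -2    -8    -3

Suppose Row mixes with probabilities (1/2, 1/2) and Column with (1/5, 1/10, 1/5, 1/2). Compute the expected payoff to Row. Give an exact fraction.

Against (1/5, 1/10, 1/5, 1/2), each row's expected payoff is I: -13/10; II: -21/10.
Taking the (1/2, 1/2)-weighted average: (1/2)·(-13/10) + (1/2)·(-21/10) = -17/10.

-17/10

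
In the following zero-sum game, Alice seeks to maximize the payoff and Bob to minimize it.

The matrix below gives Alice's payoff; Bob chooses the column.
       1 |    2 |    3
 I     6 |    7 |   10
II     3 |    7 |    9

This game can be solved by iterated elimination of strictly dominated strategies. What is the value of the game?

6

Column 2 is strictly dominated by 1 for Bob (6<7, 3<7); eliminate 2.
Row II is strictly dominated by row I (6>3, 10>9); eliminate II.
Column 3 is strictly dominated by 1 for Bob (6<10); eliminate 3.
Only (I, 1) remains, with payoff 6.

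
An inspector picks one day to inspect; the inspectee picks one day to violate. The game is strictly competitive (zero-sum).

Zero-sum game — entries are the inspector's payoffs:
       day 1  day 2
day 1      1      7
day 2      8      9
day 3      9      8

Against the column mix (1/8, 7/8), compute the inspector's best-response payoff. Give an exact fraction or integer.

71/8

day 1: (1)·(1/8) + (7)·(7/8) = 25/4.
day 2: (8)·(1/8) + (9)·(7/8) = 71/8.
day 3: (9)·(1/8) + (8)·(7/8) = 65/8.
The best pure response is day 2 with expected payoff 71/8.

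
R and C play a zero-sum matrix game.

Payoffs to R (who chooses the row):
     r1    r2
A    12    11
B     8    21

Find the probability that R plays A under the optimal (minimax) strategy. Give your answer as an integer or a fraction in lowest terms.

Row minima are 11 and 8, so R's maximin is 11; column maxima are 12 and 21, so C's minimax is 12. These differ, so the equilibrium is in mixed strategies.
Let R play A with probability p. C is indifferent when 12p + 8(1−p) = 11p + 21(1−p), giving p = 13/14.

13/14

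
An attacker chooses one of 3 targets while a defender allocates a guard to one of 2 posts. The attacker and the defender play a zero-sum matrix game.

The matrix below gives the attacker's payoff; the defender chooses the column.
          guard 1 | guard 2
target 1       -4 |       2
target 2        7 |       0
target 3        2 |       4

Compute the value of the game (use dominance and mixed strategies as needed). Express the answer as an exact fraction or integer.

Row target 1 is strictly dominated by row target 3, so the attacker never plays it.
The remaining 2×2 game on (target 2, target 3) × (guard 1, guard 2) has no saddle point. Let the attacker play target 2 with probability p; indifference gives 7p + 2(1−p) = 4(1−p), so p = 2/9.
Similarly the defender's optimal q on guard 1 is 4/9, and the value is 7·(4/9) + (0)·(5/9) = 28/9.

28/9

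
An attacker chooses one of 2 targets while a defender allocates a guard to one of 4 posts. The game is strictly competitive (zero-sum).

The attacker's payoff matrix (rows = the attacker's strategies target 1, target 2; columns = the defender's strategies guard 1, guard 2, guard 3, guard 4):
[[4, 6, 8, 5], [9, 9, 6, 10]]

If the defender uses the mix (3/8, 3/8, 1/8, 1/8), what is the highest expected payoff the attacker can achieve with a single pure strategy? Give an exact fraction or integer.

35/4

target 1: (4)·(3/8) + (6)·(3/8) + (8)·(1/8) + (5)·(1/8) = 43/8.
target 2: (9)·(3/8) + (9)·(3/8) + (6)·(1/8) + (10)·(1/8) = 35/4.
The best pure response is target 2 with expected payoff 35/4.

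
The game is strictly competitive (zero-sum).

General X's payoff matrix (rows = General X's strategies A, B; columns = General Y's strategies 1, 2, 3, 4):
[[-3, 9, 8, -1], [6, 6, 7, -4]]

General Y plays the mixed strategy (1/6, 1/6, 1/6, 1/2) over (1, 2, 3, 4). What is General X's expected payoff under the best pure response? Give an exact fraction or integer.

11/6

A: (-3)·(1/6) + (9)·(1/6) + (8)·(1/6) + (-1)·(1/2) = 11/6.
B: (6)·(1/6) + (6)·(1/6) + (7)·(1/6) + (-4)·(1/2) = 7/6.
The best pure response is A with expected payoff 11/6.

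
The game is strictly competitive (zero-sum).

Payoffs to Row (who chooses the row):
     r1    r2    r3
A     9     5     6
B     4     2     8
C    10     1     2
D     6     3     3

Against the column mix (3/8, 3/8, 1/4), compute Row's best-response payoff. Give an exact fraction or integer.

A: (9)·(3/8) + (5)·(3/8) + (6)·(1/4) = 27/4.
B: (4)·(3/8) + (2)·(3/8) + (8)·(1/4) = 17/4.
C: (10)·(3/8) + (1)·(3/8) + (2)·(1/4) = 37/8.
D: (6)·(3/8) + (3)·(3/8) + (3)·(1/4) = 33/8.
The best pure response is A with expected payoff 27/4.

27/4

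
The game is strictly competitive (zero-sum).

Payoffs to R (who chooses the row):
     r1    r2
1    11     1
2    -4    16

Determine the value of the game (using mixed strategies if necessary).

6

Row minima are 1 and -4, so R's maximin is 1; column maxima are 11 and 16, so C's minimax is 11. These differ, so the equilibrium is in mixed strategies.
Let R play 1 with probability p. C is indifferent when 11p − 4(1−p) = p + 16(1−p), giving p = 2/3.
Let C play r1 with probability q. R is indifferent when 11q + (1−q) = −4q + 16(1−q), giving q = 1/2.
The value is 11·(1/2) + (1)·(1/2) = 6.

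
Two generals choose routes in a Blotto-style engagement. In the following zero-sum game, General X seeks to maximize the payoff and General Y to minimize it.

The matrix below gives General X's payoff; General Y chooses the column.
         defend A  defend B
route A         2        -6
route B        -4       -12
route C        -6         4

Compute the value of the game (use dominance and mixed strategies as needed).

Row route B is strictly dominated by row route A, so General X never plays it.
The remaining 2×2 game on (route A, route C) × (defend A, defend B) has no saddle point. Let General X play route A with probability p; indifference gives 2p − 6(1−p) = −6p + 4(1−p), so p = 5/9.
Similarly General Y's optimal q on defend A is 5/9, and the value is 2·(5/9) + (-6)·(4/9) = -14/9.

-14/9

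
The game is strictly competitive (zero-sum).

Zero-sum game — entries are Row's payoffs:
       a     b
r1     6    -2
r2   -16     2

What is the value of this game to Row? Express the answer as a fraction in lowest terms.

-10/13

Row minima are -2 and -16, so Row's maximin is -2; column maxima are 6 and 2, so Column's minimax is 2. These differ, so the equilibrium is in mixed strategies.
Let Row play r1 with probability p. Column is indifferent when 6p − 16(1−p) = −2p + 2(1−p), giving p = 9/13.
Let Column play a with probability q. Row is indifferent when 6q − 2(1−q) = −16q + 2(1−q), giving q = 2/13.
The value is 6·(2/13) + (-2)·(11/13) = -10/13.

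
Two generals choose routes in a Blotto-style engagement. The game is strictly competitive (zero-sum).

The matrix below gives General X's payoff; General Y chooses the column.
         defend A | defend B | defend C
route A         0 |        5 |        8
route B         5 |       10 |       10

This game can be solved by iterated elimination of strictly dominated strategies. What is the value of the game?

Column defend C is strictly dominated by defend A for General Y (0<8, 5<10); eliminate defend C.
Column defend B is strictly dominated by defend A for General Y (0<5, 5<10); eliminate defend B.
Row route A is strictly dominated by row route B (5>0); eliminate route A.
Only (route B, defend A) remains, with payoff 5.

5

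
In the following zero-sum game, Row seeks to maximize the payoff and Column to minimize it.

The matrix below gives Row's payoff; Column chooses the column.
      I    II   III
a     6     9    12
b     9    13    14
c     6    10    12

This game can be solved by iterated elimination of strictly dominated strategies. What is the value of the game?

Column II is strictly dominated by I for Column (6<9, 9<13, 6<10); eliminate II.
Column III is strictly dominated by I for Column (6<12, 9<14, 6<12); eliminate III.
Row c is strictly dominated by row b (9>6); eliminate c.
Row a is strictly dominated by row b (9>6); eliminate a.
Only (b, I) remains, with payoff 9.

9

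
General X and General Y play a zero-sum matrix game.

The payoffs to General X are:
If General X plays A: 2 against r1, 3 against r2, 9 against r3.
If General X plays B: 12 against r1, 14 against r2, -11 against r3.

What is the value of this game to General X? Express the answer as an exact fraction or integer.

Column r2 is strictly dominated by r1 for General Y (it gives General X more in every row).
The remaining 2×2 game on (A, B) × (r1, r3) has no saddle point. Let General X play A with probability p; indifference gives 2p + 12(1−p) = 9p − 11(1−p), so p = 23/30.
Similarly General Y's optimal q on r1 is 2/3, and the value is 2·(2/3) + (9)·(1/3) = 13/3.

13/3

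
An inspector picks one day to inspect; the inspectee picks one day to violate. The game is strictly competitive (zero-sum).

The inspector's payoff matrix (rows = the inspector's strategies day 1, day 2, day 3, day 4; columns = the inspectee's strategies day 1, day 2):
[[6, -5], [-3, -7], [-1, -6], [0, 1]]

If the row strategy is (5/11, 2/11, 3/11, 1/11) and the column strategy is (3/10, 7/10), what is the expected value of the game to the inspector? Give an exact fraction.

Against (3/10, 7/10), each row's expected payoff is day 1: -17/10; day 2: -29/5; day 3: -9/2; day 4: 7/10.
Taking the (5/11, 2/11, 3/11, 1/11)-weighted average: (5/11)·(-17/10) + (2/11)·(-29/5) + (3/11)·(-9/2) + (1/11)·(7/10) = -329/110.

-329/110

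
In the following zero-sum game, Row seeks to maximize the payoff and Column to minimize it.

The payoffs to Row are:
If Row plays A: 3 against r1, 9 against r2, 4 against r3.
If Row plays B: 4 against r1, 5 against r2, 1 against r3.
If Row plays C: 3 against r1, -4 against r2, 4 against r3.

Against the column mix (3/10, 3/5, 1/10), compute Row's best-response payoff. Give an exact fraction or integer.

A: (3)·(3/10) + (9)·(3/5) + (4)·(1/10) = 67/10.
B: (4)·(3/10) + (5)·(3/5) + (1)·(1/10) = 43/10.
C: (3)·(3/10) + (-4)·(3/5) + (4)·(1/10) = -11/10.
The best pure response is A with expected payoff 67/10.

67/10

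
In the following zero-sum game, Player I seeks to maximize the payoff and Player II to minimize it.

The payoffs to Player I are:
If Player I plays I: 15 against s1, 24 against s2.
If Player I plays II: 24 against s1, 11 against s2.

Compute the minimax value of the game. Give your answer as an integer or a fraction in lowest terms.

411/22

Row minima are 15 and 11, so Player I's maximin is 15; column maxima are 24 and 24, so Player II's minimax is 24. These differ, so the equilibrium is in mixed strategies.
Let Player I play I with probability p. Player II is indifferent when 15p + 24(1−p) = 24p + 11(1−p), giving p = 13/22.
Let Player II play s1 with probability q. Player I is indifferent when 15q + 24(1−q) = 24q + 11(1−q), giving q = 13/22.
The value is 15·(13/22) + (24)·(9/22) = 411/22.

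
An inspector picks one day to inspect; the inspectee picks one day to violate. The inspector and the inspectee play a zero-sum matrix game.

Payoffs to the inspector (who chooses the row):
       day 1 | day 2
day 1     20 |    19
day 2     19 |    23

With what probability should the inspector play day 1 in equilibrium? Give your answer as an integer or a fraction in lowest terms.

4/5

Row minima are 19 and 19, so the inspector's maximin is 19; column maxima are 20 and 23, so the inspectee's minimax is 20. These differ, so the equilibrium is in mixed strategies.
Let the inspector play day 1 with probability p. The inspectee is indifferent when 20p + 19(1−p) = 19p + 23(1−p), giving p = 4/5.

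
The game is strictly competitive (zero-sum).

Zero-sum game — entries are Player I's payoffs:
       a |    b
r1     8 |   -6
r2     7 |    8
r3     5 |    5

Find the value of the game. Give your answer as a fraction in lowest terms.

106/15

Row r3 is strictly dominated by row r2, so Player I never plays it.
The remaining 2×2 game on (r1, r2) × (a, b) has no saddle point. Let Player I play r1 with probability p; indifference gives 8p + 7(1−p) = −6p + 8(1−p), so p = 1/15.
Similarly Player II's optimal q on a is 14/15, and the value is 8·(14/15) + (-6)·(1/15) = 106/15.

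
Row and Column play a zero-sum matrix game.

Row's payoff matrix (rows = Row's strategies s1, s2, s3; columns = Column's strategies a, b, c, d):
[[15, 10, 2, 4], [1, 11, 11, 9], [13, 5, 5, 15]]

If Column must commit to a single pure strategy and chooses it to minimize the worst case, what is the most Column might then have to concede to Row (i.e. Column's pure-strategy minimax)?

11

The worst case (largest entry) in each column is a: 15, b: 11, c: 11, d: 15.
The best (smallest) of these is 11.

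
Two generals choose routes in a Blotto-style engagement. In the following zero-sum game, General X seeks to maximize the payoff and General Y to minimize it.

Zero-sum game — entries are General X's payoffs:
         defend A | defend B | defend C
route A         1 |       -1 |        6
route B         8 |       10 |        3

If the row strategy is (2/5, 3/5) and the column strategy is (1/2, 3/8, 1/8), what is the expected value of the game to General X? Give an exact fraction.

209/40

Against (1/2, 3/8, 1/8), each row's expected payoff is route A: 7/8; route B: 65/8.
Taking the (2/5, 3/5)-weighted average: (2/5)·(7/8) + (3/5)·(65/8) = 209/40.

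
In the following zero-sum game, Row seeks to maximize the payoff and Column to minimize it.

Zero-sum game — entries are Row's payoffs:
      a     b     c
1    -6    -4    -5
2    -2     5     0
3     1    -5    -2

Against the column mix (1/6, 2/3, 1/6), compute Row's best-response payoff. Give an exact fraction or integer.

1: (-6)·(1/6) + (-4)·(2/3) + (-5)·(1/6) = -9/2.
2: (-2)·(1/6) + (5)·(2/3) + (0)·(1/6) = 3.
3: (1)·(1/6) + (-5)·(2/3) + (-2)·(1/6) = -7/2.
The best pure response is 2 with expected payoff 3.

3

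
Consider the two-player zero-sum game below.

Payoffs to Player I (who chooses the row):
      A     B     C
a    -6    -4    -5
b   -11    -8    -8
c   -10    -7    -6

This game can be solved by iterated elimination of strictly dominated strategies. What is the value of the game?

Column B is strictly dominated by A for Player II (-6<-4, -11<-8, -10<-7); eliminate B.
Row b is strictly dominated by row a (-6>-11, -5>-8); eliminate b.
Row c is strictly dominated by row a (-6>-10, -5>-6); eliminate c.
Column C is strictly dominated by A for Player II (-6<-5); eliminate C.
Only (a, A) remains, with payoff -6.

-6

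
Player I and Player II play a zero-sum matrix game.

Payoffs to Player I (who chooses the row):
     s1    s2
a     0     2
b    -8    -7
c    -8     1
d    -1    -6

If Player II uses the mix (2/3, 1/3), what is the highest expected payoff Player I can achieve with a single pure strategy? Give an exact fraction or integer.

2/3

a: (0)·(2/3) + (2)·(1/3) = 2/3.
b: (-8)·(2/3) + (-7)·(1/3) = -23/3.
c: (-8)·(2/3) + (1)·(1/3) = -5.
d: (-1)·(2/3) + (-6)·(1/3) = -8/3.
The best pure response is a with expected payoff 2/3.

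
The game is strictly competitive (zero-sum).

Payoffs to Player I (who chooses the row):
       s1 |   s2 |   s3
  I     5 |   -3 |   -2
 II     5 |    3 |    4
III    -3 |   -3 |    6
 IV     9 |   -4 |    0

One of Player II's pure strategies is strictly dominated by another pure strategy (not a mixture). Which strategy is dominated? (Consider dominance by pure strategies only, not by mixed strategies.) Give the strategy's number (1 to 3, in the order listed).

3

Player II prefers columns that give Player I less. Compare s3 with s2: -3 < -2, 3 < 4, -3 < 6, -4 < 0.
So s2 strictly dominates s3 for Player II; s3 is strictly dominated.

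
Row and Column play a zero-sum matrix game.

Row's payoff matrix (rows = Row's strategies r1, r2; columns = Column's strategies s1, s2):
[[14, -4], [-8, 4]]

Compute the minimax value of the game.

4/5

Row minima are -4 and -8, so Row's maximin is -4; column maxima are 14 and 4, so Column's minimax is 4. These differ, so the equilibrium is in mixed strategies.
Let Row play r1 with probability p. Column is indifferent when 14p − 8(1−p) = −4p + 4(1−p), giving p = 2/5.
Let Column play s1 with probability q. Row is indifferent when 14q − 4(1−q) = −8q + 4(1−q), giving q = 4/15.
The value is 14·(4/15) + (-4)·(11/15) = 4/5.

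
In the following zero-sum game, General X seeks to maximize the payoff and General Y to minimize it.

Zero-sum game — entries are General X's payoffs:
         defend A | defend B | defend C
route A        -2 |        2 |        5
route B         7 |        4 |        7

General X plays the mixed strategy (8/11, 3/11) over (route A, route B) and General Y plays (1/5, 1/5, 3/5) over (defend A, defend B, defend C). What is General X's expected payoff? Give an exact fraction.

216/55

Against (1/5, 1/5, 3/5), each row's expected payoff is route A: 3; route B: 32/5.
Taking the (8/11, 3/11)-weighted average: (8/11)·(3) + (3/11)·(32/5) = 216/55.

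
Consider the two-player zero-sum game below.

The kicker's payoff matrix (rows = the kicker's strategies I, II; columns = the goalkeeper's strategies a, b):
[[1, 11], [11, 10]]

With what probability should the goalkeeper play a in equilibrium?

1/11

Row minima are 1 and 10, so the kicker's maximin is 10; column maxima are 11 and 11, so the goalkeeper's minimax is 11. These differ, so the equilibrium is in mixed strategies.
Let the goalkeeper play a with probability q. The kicker is indifferent when q + 11(1−q) = 11q + 10(1−q), giving q = 1/11.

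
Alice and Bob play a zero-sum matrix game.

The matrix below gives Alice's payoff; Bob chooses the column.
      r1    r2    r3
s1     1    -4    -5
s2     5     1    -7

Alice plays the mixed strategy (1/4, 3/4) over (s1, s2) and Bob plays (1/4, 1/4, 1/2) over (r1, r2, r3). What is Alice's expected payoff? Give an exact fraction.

-37/16

Against (1/4, 1/4, 1/2), each row's expected payoff is s1: -13/4; s2: -2.
Taking the (1/4, 3/4)-weighted average: (1/4)·(-13/4) + (3/4)·(-2) = -37/16.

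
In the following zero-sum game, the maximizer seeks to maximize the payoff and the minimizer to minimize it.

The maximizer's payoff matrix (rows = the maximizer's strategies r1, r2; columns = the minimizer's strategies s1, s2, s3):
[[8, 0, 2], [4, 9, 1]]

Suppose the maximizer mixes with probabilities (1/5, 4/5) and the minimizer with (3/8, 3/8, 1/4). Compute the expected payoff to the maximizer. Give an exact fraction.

Against (3/8, 3/8, 1/4), each row's expected payoff is r1: 7/2; r2: 41/8.
Taking the (1/5, 4/5)-weighted average: (1/5)·(7/2) + (4/5)·(41/8) = 24/5.

24/5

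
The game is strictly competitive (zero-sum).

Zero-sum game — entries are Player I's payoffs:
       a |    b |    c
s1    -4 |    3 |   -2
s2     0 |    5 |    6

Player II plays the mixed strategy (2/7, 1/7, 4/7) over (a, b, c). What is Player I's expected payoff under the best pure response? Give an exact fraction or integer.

29/7

s1: (-4)·(2/7) + (3)·(1/7) + (-2)·(4/7) = -13/7.
s2: (0)·(2/7) + (5)·(1/7) + (6)·(4/7) = 29/7.
The best pure response is s2 with expected payoff 29/7.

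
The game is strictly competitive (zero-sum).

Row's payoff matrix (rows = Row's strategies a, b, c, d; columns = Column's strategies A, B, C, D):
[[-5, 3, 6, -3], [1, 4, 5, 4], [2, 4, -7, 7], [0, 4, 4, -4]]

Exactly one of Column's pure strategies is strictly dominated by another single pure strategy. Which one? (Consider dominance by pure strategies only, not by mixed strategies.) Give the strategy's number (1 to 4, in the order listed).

2

Column prefers columns that give Row less. Compare B with A: -5 < 3, 1 < 4, 2 < 4, 0 < 4.
So A strictly dominates B for Column; B is strictly dominated.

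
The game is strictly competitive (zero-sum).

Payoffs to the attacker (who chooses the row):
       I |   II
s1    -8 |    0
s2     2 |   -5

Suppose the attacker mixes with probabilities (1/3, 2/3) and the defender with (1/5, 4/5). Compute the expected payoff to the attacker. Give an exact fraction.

Against (1/5, 4/5), each row's expected payoff is s1: -8/5; s2: -18/5.
Taking the (1/3, 2/3)-weighted average: (1/3)·(-8/5) + (2/3)·(-18/5) = -44/15.

-44/15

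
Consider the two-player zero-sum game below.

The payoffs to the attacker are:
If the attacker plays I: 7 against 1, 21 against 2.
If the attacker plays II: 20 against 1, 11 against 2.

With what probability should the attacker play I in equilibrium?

Row minima are 7 and 11, so the attacker's maximin is 11; column maxima are 20 and 21, so the defender's minimax is 20. These differ, so the equilibrium is in mixed strategies.
Let the attacker play I with probability p. The defender is indifferent when 7p + 20(1−p) = 21p + 11(1−p), giving p = 9/23.

9/23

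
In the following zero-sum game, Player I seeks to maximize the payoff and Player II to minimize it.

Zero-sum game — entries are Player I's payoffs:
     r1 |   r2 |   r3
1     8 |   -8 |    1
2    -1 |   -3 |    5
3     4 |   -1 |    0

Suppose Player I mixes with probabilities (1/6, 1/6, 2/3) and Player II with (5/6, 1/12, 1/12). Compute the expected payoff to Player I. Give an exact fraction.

Against (5/6, 1/12, 1/12), each row's expected payoff is 1: 73/12; 2: -2/3; 3: 13/4.
Taking the (1/6, 1/6, 2/3)-weighted average: (1/6)·(73/12) + (1/6)·(-2/3) + (2/3)·(13/4) = 221/72.

221/72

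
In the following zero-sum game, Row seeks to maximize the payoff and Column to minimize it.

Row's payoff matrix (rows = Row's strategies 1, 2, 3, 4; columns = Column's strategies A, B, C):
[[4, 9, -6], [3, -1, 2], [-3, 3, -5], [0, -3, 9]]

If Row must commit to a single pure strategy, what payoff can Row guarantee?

The worst-case payoff for each row is 1: -6, 2: -1, 3: -5, 4: -3.
The best of these is -1.

-1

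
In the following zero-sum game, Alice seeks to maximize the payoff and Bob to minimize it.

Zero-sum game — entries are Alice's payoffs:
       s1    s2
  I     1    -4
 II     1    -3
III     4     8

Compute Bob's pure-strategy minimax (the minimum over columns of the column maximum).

4

The worst case (largest entry) in each column is s1: 4, s2: 8.
The best (smallest) of these is 4.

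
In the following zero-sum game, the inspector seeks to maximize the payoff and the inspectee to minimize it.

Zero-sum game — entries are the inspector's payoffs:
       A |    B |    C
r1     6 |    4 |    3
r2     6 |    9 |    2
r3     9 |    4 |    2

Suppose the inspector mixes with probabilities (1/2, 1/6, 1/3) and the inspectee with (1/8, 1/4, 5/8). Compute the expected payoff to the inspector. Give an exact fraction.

175/48

Against (1/8, 1/4, 5/8), each row's expected payoff is r1: 29/8; r2: 17/4; r3: 27/8.
Taking the (1/2, 1/6, 1/3)-weighted average: (1/2)·(29/8) + (1/6)·(17/4) + (1/3)·(27/8) = 175/48.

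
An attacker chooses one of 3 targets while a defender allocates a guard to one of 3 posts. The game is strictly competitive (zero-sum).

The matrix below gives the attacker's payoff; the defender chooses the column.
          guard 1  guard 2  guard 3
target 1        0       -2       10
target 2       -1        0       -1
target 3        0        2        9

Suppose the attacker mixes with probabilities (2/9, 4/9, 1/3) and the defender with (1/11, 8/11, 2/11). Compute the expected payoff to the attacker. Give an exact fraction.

Against (1/11, 8/11, 2/11), each row's expected payoff is target 1: 4/11; target 2: -3/11; target 3: 34/11.
Taking the (2/9, 4/9, 1/3)-weighted average: (2/9)·(4/11) + (4/9)·(-3/11) + (1/3)·(34/11) = 98/99.

98/99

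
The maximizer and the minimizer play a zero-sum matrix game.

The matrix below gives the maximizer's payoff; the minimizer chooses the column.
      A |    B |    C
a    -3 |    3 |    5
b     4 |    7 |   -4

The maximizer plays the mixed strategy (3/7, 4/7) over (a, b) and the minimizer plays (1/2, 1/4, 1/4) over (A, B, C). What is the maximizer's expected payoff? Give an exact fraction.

Against (1/2, 1/4, 1/4), each row's expected payoff is a: 1/2; b: 11/4.
Taking the (3/7, 4/7)-weighted average: (3/7)·(1/2) + (4/7)·(11/4) = 25/14.

25/14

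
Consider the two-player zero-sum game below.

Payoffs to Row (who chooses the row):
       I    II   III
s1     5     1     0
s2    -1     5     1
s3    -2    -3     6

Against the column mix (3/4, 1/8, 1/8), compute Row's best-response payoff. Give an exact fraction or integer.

31/8

s1: (5)·(3/4) + (1)·(1/8) + (0)·(1/8) = 31/8.
s2: (-1)·(3/4) + (5)·(1/8) + (1)·(1/8) = 0.
s3: (-2)·(3/4) + (-3)·(1/8) + (6)·(1/8) = -9/8.
The best pure response is s1 with expected payoff 31/8.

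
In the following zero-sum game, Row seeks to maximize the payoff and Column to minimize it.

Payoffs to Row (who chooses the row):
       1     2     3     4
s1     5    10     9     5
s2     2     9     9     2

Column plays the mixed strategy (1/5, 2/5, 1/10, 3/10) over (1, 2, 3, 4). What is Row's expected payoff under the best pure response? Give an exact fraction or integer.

s1: (5)·(1/5) + (10)·(2/5) + (9)·(1/10) + (5)·(3/10) = 37/5.
s2: (2)·(1/5) + (9)·(2/5) + (9)·(1/10) + (2)·(3/10) = 11/2.
The best pure response is s1 with expected payoff 37/5.

37/5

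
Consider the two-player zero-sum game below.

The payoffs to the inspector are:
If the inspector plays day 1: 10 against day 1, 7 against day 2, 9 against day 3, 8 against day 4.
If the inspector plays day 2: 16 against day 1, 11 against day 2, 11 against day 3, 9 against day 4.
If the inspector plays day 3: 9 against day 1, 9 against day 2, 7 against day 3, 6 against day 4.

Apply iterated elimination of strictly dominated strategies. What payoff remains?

Row day 3 is strictly dominated by row day 2 (16>9, 11>9, 11>7, 9>6); eliminate day 3.
Column day 3 is strictly dominated by day 4 for the inspectee (8<9, 9<11); eliminate day 3.
Row day 1 is strictly dominated by row day 2 (16>10, 11>7, 9>8); eliminate day 1.
Column day 1 is strictly dominated by day 2 for the inspectee (11<16); eliminate day 1.
Column day 2 is strictly dominated by day 4 for the inspectee (9<11); eliminate day 2.
Only (day 2, day 4) remains, with payoff 9.

9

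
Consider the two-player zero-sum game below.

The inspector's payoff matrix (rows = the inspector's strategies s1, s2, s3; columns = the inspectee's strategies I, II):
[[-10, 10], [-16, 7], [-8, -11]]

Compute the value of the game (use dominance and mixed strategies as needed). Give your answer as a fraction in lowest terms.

-190/23

Row s2 is strictly dominated by row s1, so the inspector never plays it.
The remaining 2×2 game on (s1, s3) × (I, II) has no saddle point. Let the inspector play s1 with probability p; indifference gives −10p − 8(1−p) = 10p − 11(1−p), so p = 3/23.
Similarly the inspectee's optimal q on I is 21/23, and the value is -10·(21/23) + (10)·(2/23) = -190/23.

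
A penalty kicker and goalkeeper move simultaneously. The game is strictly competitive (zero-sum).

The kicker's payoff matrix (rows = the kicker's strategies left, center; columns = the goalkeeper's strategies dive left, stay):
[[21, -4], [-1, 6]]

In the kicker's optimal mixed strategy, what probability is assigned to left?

Row minima are -4 and -1, so the kicker's maximin is -1; column maxima are 21 and 6, so the goalkeeper's minimax is 6. These differ, so the equilibrium is in mixed strategies.
Let the kicker play left with probability p. The goalkeeper is indifferent when 21p − (1−p) = −4p + 6(1−p), giving p = 7/32.

7/32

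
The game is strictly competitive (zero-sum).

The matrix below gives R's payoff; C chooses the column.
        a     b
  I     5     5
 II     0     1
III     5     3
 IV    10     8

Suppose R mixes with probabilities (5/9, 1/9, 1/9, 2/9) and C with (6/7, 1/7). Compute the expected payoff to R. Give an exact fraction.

115/21

Against (6/7, 1/7), each row's expected payoff is I: 5; II: 1/7; III: 33/7; IV: 68/7.
Taking the (5/9, 1/9, 1/9, 2/9)-weighted average: (5/9)·(5) + (1/9)·(1/7) + (1/9)·(33/7) + (2/9)·(68/7) = 115/21.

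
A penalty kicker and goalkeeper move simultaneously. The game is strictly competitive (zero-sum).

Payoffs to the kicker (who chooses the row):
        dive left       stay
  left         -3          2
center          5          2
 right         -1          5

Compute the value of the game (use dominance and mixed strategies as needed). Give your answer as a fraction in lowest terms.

3

Row left is strictly dominated by row right, so the kicker never plays it.
The remaining 2×2 game on (center, right) × (dive left, stay) has no saddle point. Let the kicker play center with probability p; indifference gives 5p − (1−p) = 2p + 5(1−p), so p = 2/3.
Similarly the goalkeeper's optimal q on dive left is 1/3, and the value is 5·(1/3) + (2)·(2/3) = 3.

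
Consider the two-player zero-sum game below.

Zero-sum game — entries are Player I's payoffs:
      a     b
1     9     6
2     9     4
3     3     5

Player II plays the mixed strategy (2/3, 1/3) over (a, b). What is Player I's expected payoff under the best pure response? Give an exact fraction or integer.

8

1: (9)·(2/3) + (6)·(1/3) = 8.
2: (9)·(2/3) + (4)·(1/3) = 22/3.
3: (3)·(2/3) + (5)·(1/3) = 11/3.
The best pure response is 1 with expected payoff 8.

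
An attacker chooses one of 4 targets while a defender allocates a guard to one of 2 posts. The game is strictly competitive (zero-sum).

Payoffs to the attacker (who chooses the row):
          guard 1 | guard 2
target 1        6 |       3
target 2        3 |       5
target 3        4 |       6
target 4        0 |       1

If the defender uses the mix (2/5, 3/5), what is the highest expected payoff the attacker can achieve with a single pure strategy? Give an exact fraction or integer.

target 1: (6)·(2/5) + (3)·(3/5) = 21/5.
target 2: (3)·(2/5) + (5)·(3/5) = 21/5.
target 3: (4)·(2/5) + (6)·(3/5) = 26/5.
target 4: (0)·(2/5) + (1)·(3/5) = 3/5.
The best pure response is target 3 with expected payoff 26/5.

26/5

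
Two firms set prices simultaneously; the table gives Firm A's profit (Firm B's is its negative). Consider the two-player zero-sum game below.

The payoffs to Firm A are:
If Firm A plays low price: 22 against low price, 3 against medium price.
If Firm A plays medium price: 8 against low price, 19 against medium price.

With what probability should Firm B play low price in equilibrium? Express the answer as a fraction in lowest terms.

Row minima are 3 and 8, so Firm A's maximin is 8; column maxima are 22 and 19, so Firm B's minimax is 19. These differ, so the equilibrium is in mixed strategies.
Let Firm B play low price with probability q. Firm A is indifferent when 22q + 3(1−q) = 8q + 19(1−q), giving q = 8/15.

8/15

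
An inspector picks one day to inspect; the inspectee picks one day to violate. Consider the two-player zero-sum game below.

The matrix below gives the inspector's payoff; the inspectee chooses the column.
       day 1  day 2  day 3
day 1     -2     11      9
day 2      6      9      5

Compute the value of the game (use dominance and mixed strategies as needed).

Column day 2 is strictly dominated by day 3 for the inspectee (it gives the inspector more in every row).
The remaining 2×2 game on (day 1, day 2) × (day 1, day 3) has no saddle point. Let the inspector play day 1 with probability p; indifference gives −2p + 6(1−p) = 9p + 5(1−p), so p = 1/12.
Similarly the inspectee's optimal q on day 1 is 1/3, and the value is -2·(1/3) + (9)·(2/3) = 16/3.

16/3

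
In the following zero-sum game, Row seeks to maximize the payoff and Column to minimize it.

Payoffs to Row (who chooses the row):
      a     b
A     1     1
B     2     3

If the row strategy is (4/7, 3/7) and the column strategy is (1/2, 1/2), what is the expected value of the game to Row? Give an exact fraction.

Against (1/2, 1/2), each row's expected payoff is A: 1; B: 5/2.
Taking the (4/7, 3/7)-weighted average: (4/7)·(1) + (3/7)·(5/2) = 23/14.

23/14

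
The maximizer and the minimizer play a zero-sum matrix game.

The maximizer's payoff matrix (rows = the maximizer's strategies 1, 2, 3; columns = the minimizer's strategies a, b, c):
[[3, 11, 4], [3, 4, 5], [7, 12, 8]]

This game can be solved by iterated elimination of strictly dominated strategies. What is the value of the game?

Row 1 is strictly dominated by row 3 (7>3, 12>11, 8>4); eliminate 1.
Row 2 is strictly dominated by row 3 (7>3, 12>4, 8>5); eliminate 2.
Column c is strictly dominated by a for the minimizer (7<8); eliminate c.
Column b is strictly dominated by a for the minimizer (7<12); eliminate b.
Only (3, a) remains, with payoff 7.

7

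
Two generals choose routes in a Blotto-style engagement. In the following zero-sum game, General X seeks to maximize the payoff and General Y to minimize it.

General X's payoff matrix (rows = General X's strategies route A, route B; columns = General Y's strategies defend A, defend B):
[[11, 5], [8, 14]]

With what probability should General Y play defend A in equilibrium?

3/4

Row minima are 5 and 8, so General X's maximin is 8; column maxima are 11 and 14, so General Y's minimax is 11. These differ, so the equilibrium is in mixed strategies.
Let General Y play defend A with probability q. General X is indifferent when 11q + 5(1−q) = 8q + 14(1−q), giving q = 3/4.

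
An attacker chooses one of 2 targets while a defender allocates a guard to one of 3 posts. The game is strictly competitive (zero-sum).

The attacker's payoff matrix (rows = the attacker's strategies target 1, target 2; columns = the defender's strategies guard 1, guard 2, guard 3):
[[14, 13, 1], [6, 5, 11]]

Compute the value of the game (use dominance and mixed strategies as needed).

Column guard 1 is strictly dominated by guard 2 for the defender (it gives the attacker more in every row).
The remaining 2×2 game on (target 1, target 2) × (guard 2, guard 3) has no saddle point. Let the attacker play target 1 with probability p; indifference gives 13p + 5(1−p) = p + 11(1−p), so p = 1/3.
Similarly the defender's optimal q on guard 2 is 5/9, and the value is 13·(5/9) + (1)·(4/9) = 23/3.

23/3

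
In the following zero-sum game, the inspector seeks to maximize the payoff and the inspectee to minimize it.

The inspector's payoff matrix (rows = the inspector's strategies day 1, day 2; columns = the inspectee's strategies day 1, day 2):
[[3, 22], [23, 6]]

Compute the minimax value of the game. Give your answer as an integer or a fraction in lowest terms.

Row minima are 3 and 6, so the inspector's maximin is 6; column maxima are 23 and 22, so the inspectee's minimax is 22. These differ, so the equilibrium is in mixed strategies.
Let the inspector play day 1 with probability p. The inspectee is indifferent when 3p + 23(1−p) = 22p + 6(1−p), giving p = 17/36.
Let the inspectee play day 1 with probability q. The inspector is indifferent when 3q + 22(1−q) = 23q + 6(1−q), giving q = 4/9.
The value is 3·(4/9) + (22)·(5/9) = 122/9.

122/9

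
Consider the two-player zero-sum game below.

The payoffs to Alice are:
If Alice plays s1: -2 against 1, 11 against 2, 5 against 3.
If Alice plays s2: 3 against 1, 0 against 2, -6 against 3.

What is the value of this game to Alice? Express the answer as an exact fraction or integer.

3/16

Column 2 is strictly dominated by 3 for Bob (it gives Alice more in every row).
The remaining 2×2 game on (s1, s2) × (1, 3) has no saddle point. Let Alice play s1 with probability p; indifference gives −2p + 3(1−p) = 5p − 6(1−p), so p = 9/16.
Similarly Bob's optimal q on 1 is 11/16, and the value is -2·(11/16) + (5)·(5/16) = 3/16.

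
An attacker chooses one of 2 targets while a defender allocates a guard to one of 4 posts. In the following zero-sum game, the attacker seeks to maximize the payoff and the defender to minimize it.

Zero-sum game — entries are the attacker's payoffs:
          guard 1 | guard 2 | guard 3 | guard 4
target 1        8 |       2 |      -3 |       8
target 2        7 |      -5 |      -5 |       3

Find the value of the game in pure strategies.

-3

Row minima: -3, -5 → the attacker's maximin is -3.
Column maxima: 8, 2, -3, 8 → the defender's minimax is -3.
They coincide at (target 1, guard 3), so the value is -3.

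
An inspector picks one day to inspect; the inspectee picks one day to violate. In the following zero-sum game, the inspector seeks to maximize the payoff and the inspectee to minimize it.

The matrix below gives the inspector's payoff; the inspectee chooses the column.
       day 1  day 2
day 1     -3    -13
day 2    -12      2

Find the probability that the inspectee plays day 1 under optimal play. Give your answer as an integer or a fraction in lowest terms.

5/8

Row minima are -13 and -12, so the inspector's maximin is -12; column maxima are -3 and 2, so the inspectee's minimax is -3. These differ, so the equilibrium is in mixed strategies.
Let the inspectee play day 1 with probability q. The inspector is indifferent when −3q − 13(1−q) = −12q + 2(1−q), giving q = 5/8.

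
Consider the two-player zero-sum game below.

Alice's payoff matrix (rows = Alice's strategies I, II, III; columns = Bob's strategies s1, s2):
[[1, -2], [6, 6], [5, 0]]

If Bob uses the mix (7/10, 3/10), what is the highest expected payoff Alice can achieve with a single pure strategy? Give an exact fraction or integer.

I: (1)·(7/10) + (-2)·(3/10) = 1/10.
II: (6)·(7/10) + (6)·(3/10) = 6.
III: (5)·(7/10) + (0)·(3/10) = 7/2.
The best pure response is II with expected payoff 6.

6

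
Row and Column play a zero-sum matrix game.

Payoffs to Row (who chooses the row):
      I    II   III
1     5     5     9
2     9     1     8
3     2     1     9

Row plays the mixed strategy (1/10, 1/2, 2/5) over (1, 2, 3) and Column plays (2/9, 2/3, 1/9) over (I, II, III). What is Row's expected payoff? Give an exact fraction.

19/6

Against (2/9, 2/3, 1/9), each row's expected payoff is 1: 49/9; 2: 32/9; 3: 19/9.
Taking the (1/10, 1/2, 2/5)-weighted average: (1/10)·(49/9) + (1/2)·(32/9) + (2/5)·(19/9) = 19/6.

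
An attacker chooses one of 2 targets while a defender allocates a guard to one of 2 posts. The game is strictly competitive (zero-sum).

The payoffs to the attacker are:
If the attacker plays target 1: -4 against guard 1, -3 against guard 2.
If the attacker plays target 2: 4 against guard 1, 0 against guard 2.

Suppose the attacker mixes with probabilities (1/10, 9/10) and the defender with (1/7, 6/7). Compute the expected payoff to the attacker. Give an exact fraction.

Against (1/7, 6/7), each row's expected payoff is target 1: -22/7; target 2: 4/7.
Taking the (1/10, 9/10)-weighted average: (1/10)·(-22/7) + (9/10)·(4/7) = 1/5.

1/5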